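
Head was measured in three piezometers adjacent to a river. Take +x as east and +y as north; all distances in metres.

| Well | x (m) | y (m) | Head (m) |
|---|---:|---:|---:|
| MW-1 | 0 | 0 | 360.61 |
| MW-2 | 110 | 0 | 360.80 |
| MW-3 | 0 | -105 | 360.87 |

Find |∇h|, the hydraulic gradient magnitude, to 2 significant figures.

∂h/∂x = (360.80 − 360.61) / (110 − 0) = +0.001727
∂h/∂y = (360.87 − 360.61) / (-105 − 0) = -0.002476
|∇h| = √(0.001727² + -0.002476²) = 0.003019

0.0030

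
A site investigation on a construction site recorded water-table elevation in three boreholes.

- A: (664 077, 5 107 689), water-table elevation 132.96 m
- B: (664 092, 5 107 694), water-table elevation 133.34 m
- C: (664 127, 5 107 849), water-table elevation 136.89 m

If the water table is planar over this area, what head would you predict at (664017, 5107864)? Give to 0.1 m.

135.1 m

Differences from A: to B (Δx, Δy, Δh) = (15, 5, +0.38); to C = (50, 160, +3.93).
Determinant of the coordinate differences = 15·160 − 50·5 = 2150.
∂h/∂x = [(+0.38)·160 − (+3.93)·5] / 2150 = +0.01914
∂h/∂y = [15·(+3.93) − 50·(+0.38)] / 2150 = +0.01858
h(664017, 5107864) = 132.96 + (+0.01914)·(-60) + (+0.01858)·(175) = 132.96 -1.148 +3.252 = 135.063 m.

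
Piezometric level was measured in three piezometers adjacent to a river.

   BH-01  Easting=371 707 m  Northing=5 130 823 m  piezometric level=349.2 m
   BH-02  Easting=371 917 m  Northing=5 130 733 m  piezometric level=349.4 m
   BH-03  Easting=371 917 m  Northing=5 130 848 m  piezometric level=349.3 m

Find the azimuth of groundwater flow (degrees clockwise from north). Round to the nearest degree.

Differences from BH-01: to BH-02 (Δx, Δy, Δh) = (210, -90, +0.2); to BH-03 = (210, 25, +0.1).
Solve a·Δx + b·Δy = Δh: det = 210·25 − 210·(-90) = 24150.
∂h/∂x = [(+0.2)·25 − (+0.1)·(-90)] / 24150 = +0.0005797
∂h/∂y = [210·(+0.1) − 210·(+0.2)] / 24150 = -0.0008696
Flow direction (−∇h) has components (-0.0005797 E, +0.0008696 N).
Azimuth = atan2(E, N) = atan2(-0.0005797, +0.0008696) = 326.3° ≈ 326°.

326°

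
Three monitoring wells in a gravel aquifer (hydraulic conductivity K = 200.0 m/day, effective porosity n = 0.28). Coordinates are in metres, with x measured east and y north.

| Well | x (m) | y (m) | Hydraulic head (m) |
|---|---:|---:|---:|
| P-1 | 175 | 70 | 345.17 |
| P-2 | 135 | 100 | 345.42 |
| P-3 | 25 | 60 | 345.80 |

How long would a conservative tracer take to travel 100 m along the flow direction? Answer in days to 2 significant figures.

Three-point gradient (reference P-1): Δ to P-2 = (-40, 30, +0.25), Δ to P-3 = (-150, -10, +0.63).
∂h/∂x = -0.004367, ∂h/∂y = +0.002510 (det = 4900).
|∇h| = √(-0.004367² + 0.002510²) = 0.005037
Seepage velocity v = K·i/n = 200.0 × 0.005037 / 0.28 = 3.598 m/day.
t = 100 / 3.598 = 27.79 days.

28 days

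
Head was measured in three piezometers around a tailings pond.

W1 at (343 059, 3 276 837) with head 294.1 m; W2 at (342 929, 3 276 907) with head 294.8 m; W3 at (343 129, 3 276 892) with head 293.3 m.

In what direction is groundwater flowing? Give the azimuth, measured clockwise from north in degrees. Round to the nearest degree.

Taking W1 as reference: W2−W1 = (-130, 70, +0.7); W3−W1 = (70, 55, -0.8).
Solve a·Δx + b·Δy = Δh: det = (-130)·55 − 70·70 = -12050.
∂h/∂x = [(+0.7)·55 − (-0.8)·70] / -12050 = -0.007842
∂h/∂y = [(-130)·(-0.8) − 70·(+0.7)] / -12050 = -0.004564
Flow direction (−∇h) has components (+0.007842 E, +0.004564 N).
Azimuth = atan2(E, N) = atan2(+0.007842, +0.004564) = 59.8° ≈ 060°.

060°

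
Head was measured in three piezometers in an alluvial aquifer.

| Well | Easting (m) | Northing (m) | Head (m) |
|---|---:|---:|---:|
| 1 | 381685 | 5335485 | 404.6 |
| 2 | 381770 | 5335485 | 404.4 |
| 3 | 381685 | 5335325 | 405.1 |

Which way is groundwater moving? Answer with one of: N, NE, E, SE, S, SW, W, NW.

NE

∂h/∂x = (404.4 − 404.6) / (381770 − 381685) = -0.002353
∂h/∂y = (405.1 − 404.6) / (5335325 − 5335485) = -0.003125
Flow = −∇h = (+0.002353 east, +0.003125 north), which points northeast.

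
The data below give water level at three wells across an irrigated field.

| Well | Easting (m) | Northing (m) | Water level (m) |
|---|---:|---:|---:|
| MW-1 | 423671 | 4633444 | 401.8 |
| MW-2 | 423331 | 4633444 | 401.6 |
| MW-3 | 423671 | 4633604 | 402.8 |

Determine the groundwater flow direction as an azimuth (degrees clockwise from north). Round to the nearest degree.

185°

∂h/∂x = (401.6 − 401.8) / (423331 − 423671) = +0.0005882
∂h/∂y = (402.8 − 401.8) / (4633604 − 4633444) = +0.006250
Flow direction (−∇h) has components (-0.0005882 E, -0.006250 N).
Azimuth = atan2(E, N) = atan2(-0.0005882, -0.006250) = 185.4° ≈ 185°.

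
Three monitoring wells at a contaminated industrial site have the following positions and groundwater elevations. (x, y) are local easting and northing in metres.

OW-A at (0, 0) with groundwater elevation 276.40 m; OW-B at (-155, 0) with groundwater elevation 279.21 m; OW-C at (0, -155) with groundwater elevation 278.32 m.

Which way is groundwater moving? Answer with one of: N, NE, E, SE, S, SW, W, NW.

∂h/∂x = (279.21 − 276.40) / (-155 − 0) = -0.01813
∂h/∂y = (278.32 − 276.40) / (-155 − 0) = -0.01239
Flow = −∇h = (+0.01813 east, +0.01239 north), which points northeast.

NE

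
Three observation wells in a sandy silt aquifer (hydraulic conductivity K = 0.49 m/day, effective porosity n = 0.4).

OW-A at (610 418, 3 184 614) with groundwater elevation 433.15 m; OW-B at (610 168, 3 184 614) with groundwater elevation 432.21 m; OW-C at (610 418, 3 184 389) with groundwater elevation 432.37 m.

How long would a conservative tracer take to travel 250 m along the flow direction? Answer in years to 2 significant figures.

∂h/∂x = (432.21 − 433.15) / (610168 − 610418) = +0.003760
∂h/∂y = (432.37 − 433.15) / (3184389 − 3184614) = +0.003467
|∇h| = √(0.003760² + 0.003467²) = 0.005114
Seepage velocity v = K·i/n = 0.49 × 0.005114 / 0.4 = 0.006265 m/day.
t = 250 / 0.006265 = 3.99e+04 days = 109 years.

110 years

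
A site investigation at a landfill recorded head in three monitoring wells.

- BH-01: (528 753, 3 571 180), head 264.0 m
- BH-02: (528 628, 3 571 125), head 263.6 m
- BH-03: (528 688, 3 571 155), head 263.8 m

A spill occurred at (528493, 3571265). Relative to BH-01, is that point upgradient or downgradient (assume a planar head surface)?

downgradient

Differences from BH-01: to BH-02 (Δx, Δy, Δh) = (-125, -55, -0.4); to BH-03 = (-65, -25, -0.2).
Solve a·Δx + b·Δy = Δh: det = (-125)·(-25) − (-65)·(-55) = -450.
∂h/∂x = [(-0.4)·(-25) − (-0.2)·(-55)] / -450 = +0.002222
∂h/∂y = [(-125)·(-0.2) − (-65)·(-0.4)] / -450 = +0.002222
Head at (528493, 3571265) = 264.0 + (+0.002222)·(-260) + (+0.002222)·(85) = 263.61 m.
That is lower than the 264.0 m at BH-01, so the point is downgradient.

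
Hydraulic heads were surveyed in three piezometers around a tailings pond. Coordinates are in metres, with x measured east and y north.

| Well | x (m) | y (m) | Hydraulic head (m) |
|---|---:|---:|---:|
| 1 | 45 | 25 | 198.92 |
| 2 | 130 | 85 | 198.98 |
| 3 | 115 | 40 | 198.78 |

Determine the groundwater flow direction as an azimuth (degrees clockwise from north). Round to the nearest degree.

150°

With h = a·x + b·y + c and 1 as origin, the differences give:
  85·a + 60·b = +0.06
  70·a + 15·b = -0.14
Eliminate b (×15 and ×60, subtract): -2925·a = 9.300 → a = ∂h/∂x = -0.003179
Back-substitute: b = ∂h/∂y = +0.005504.
Flow direction (−∇h) has components (+0.003179 E, -0.005504 N).
Azimuth = atan2(E, N) = atan2(+0.003179, -0.005504) = 150.0° ≈ 150°.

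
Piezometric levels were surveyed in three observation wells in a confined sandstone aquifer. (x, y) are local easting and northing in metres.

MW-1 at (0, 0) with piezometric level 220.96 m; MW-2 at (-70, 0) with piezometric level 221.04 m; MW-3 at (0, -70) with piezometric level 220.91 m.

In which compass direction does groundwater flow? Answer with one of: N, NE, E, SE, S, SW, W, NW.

∂h/∂x = (221.04 − 220.96) / (-70 − 0) = -0.001143
∂h/∂y = (220.91 − 220.96) / (-70 − 0) = +0.0007143
Flow = −∇h = (+0.001143 east, -0.0007143 north), which points southeast.

SE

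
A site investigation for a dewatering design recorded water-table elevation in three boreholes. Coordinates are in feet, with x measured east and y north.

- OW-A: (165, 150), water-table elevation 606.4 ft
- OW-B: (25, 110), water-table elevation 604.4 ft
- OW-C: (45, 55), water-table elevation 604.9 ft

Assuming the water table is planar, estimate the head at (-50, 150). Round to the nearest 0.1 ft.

603.1 ft

With h = a·x + b·y + c and OW-A as origin, the differences give:
  (-140)·a + (-40)·b = -2.0
  (-120)·a + (-95)·b = -1.5
Eliminate b (×(-95) and ×(-40), subtract): 8500·a = 130.00 → a = ∂h/∂x = +0.01529
Back-substitute: b = ∂h/∂y = -0.003529.
h(-50, 150) = 606.4 + (+0.01529)·(-215) + (-0.003529)·(0) = 606.4 -3.288 -0.000 = 603.112 ft.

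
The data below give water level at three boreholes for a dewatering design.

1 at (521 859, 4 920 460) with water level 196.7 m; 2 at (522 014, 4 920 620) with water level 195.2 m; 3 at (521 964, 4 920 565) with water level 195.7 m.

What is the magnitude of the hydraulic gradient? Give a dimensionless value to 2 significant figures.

Differences from 1: to 2 (Δx, Δy, Δh) = (155, 160, -1.5); to 3 = (105, 105, -1.0).
Solve a·Δx + b·Δy = Δh: det = 155·105 − 105·160 = -525.
∂h/∂x = [(-1.5)·105 − (-1.0)·160] / -525 = -0.004762
∂h/∂y = [155·(-1.0) − 105·(-1.5)] / -525 = -0.004762
|∇h| = √(-0.004762² + -0.004762²) = 0.006734

0.0067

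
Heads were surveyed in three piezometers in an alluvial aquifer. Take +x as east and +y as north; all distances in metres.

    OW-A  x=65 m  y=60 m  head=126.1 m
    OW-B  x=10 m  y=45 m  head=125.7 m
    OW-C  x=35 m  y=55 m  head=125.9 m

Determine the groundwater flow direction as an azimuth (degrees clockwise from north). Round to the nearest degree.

225°

Taking OW-A as reference: OW-B−OW-A = (-55, -15, -0.4); OW-C−OW-A = (-30, -5, -0.2).
Solve a·Δx + b·Δy = Δh: det = (-55)·(-5) − (-30)·(-15) = -175.
∂h/∂x = [(-0.4)·(-5) − (-0.2)·(-15)] / -175 = +0.005714
∂h/∂y = [(-55)·(-0.2) − (-30)·(-0.4)] / -175 = +0.005714
Flow direction (−∇h) has components (-0.005714 E, -0.005714 N).
Azimuth = atan2(E, N) = atan2(-0.005714, -0.005714) = 225.0° ≈ 225°.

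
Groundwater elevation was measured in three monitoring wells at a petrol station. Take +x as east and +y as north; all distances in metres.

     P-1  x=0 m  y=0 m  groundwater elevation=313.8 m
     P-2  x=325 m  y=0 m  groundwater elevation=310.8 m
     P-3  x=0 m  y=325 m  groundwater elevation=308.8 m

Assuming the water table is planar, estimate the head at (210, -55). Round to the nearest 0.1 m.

312.7 m

∂h/∂x = (310.8 − 313.8) / (325 − 0) = -0.009231
∂h/∂y = (308.8 − 313.8) / (325 − 0) = -0.01538
h(210, -55) = 313.8 + (-0.009231)·(210) + (-0.01538)·(-55) = 313.8 -1.938 +0.846 = 312.708 m.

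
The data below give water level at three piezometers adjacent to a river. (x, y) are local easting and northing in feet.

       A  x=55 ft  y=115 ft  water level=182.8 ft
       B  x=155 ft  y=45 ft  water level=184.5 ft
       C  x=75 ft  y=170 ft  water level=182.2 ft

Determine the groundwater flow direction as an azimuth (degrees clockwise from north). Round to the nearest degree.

With h = a·x + b·y + c and A as origin, the differences give:
  100·a + (-70)·b = +1.7
  20·a + 55·b = -0.6
Eliminate b (×55 and ×(-70), subtract): 6900·a = 51.50 → a = ∂h/∂x = +0.007464
Back-substitute: b = ∂h/∂y = -0.01362.
Flow direction (−∇h) has components (-0.007464 E, +0.01362 N).
Azimuth = atan2(E, N) = atan2(-0.007464, +0.01362) = 331.3° ≈ 331°.

331°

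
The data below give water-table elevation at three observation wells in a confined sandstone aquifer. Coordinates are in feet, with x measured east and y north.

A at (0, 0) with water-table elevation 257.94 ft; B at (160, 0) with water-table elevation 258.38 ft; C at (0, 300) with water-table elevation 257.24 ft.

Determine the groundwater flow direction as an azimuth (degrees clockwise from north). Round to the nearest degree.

∂h/∂x = (258.38 − 257.94) / (160 − 0) = +0.002750
∂h/∂y = (257.24 − 257.94) / (300 − 0) = -0.002333
Flow direction (−∇h) has components (-0.002750 E, +0.002333 N).
Azimuth = atan2(E, N) = atan2(-0.002750, +0.002333) = 310.3° ≈ 310°.

310°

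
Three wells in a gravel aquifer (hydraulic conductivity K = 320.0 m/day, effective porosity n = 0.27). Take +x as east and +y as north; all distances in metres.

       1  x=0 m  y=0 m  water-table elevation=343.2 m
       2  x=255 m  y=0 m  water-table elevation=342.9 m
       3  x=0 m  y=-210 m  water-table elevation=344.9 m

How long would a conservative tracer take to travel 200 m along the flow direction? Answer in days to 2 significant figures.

21 days

∂h/∂x = (342.9 − 343.2) / (255 − 0) = -0.001176
∂h/∂y = (344.9 − 343.2) / (-210 − 0) = -0.008095
|∇h| = √(-0.001176² + -0.008095²) = 0.00818
Seepage velocity v = K·i/n = 320.0 × 0.00818 / 0.27 = 9.695 m/day.
t = 200 / 9.695 = 20.63 days.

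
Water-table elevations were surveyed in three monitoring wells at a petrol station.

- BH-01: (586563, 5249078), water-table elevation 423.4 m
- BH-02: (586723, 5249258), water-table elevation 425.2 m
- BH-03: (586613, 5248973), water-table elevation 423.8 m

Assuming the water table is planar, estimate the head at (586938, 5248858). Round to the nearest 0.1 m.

With h = a·x + b·y + c and BH-01 as origin, the differences give:
  160·a + 180·b = +1.8
  50·a + (-105)·b = +0.4
Eliminate b (×(-105) and ×180, subtract): -25800·a = -261.00 → a = ∂h/∂x = +0.01012
Back-substitute: b = ∂h/∂y = +0.001008.
h(586938, 5248858) = 423.4 + (+0.01012)·(375) + (+0.001008)·(-220) = 423.4 +3.794 -0.222 = 426.972 m.

427.0 m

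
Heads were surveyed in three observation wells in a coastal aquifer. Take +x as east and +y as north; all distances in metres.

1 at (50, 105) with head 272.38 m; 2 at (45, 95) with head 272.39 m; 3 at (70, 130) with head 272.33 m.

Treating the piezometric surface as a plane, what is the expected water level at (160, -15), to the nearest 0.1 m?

With h = a·x + b·y + c and 1 as origin, the differences give:
  (-5)·a + (-10)·b = +0.01
  20·a + 25·b = -0.05
Eliminate b (×25 and ×(-10), subtract): 75·a = -0.250 → a = ∂h/∂x = -0.003333
Back-substitute: b = ∂h/∂y = +0.0006667.
h(160, -15) = 272.38 + (-0.003333)·(110) + (+0.0006667)·(-120) = 272.38 -0.367 -0.080 = 271.933 m.

271.9 m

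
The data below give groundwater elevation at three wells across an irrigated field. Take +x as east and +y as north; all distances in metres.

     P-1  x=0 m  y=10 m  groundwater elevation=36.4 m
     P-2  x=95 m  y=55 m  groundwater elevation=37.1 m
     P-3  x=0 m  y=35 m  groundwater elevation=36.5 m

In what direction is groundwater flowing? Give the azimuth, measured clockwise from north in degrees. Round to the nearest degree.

With h = a·x + b·y + c and P-1 as origin, the differences give:
  95·a + 45·b = +0.7
  0·a + 25·b = +0.1
Eliminate b (×25 and ×45, subtract): 2375·a = 13.00 → a = ∂h/∂x = +0.005474
Back-substitute: b = ∂h/∂y = +0.004000.
Flow direction (−∇h) has components (-0.005474 E, -0.004000 N).
Azimuth = atan2(E, N) = atan2(-0.005474, -0.004000) = 233.8° ≈ 234°.

234°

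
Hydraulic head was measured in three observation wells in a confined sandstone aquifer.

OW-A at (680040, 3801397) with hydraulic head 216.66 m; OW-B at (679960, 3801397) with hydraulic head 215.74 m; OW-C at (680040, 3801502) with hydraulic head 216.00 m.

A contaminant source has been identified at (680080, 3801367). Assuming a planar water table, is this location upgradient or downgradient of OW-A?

∂h/∂x = (215.74 − 216.66) / (679960 − 680040) = +0.01150
∂h/∂y = (216.00 − 216.66) / (3801502 − 3801397) = -0.006286
Head at (680080, 3801367) = 216.66 + (+0.01150)·(40) + (-0.006286)·(-30) = 217.31 m.
That is higher than the 216.66 m at OW-A, so the point is upgradient.

upgradient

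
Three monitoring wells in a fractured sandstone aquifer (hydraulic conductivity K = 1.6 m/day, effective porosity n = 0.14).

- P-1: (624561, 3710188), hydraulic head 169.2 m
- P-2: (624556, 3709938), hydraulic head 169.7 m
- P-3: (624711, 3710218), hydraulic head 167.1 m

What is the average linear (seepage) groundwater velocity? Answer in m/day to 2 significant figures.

Taking P-1 as reference: P-2−P-1 = (-5, -250, +0.5); P-3−P-1 = (150, 30, -2.1).
Solve a·Δx + b·Δy = Δh: det = (-5)·30 − 150·(-250) = 37350.
∂h/∂x = [(+0.5)·30 − (-2.1)·(-250)] / 37350 = -0.01365
∂h/∂y = [(-5)·(-2.1) − 150·(+0.5)] / 37350 = -0.001727
|∇h| = √(-0.01365² + -0.001727²) = 0.01376
Seepage velocity v = K·i/n = 1.6 × 0.01376 / 0.14 = 0.1573 m/day.

0.16 m/day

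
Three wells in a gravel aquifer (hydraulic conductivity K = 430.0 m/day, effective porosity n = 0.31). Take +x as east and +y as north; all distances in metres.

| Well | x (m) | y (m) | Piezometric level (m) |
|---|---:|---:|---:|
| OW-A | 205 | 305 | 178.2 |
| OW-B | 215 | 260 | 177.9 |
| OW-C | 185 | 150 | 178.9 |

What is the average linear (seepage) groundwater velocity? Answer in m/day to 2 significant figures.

44 m/day

Three-point gradient (reference OW-A): Δ to OW-B = (10, -45, -0.3), Δ to OW-C = (-20, -155, +0.7).
∂h/∂x = -0.03184, ∂h/∂y = -0.0004082 (det = -2450).
|∇h| = √(-0.03184² + -0.0004082²) = 0.03184
Seepage velocity v = K·i/n = 430.0 × 0.03184 / 0.31 = 44.17 m/day.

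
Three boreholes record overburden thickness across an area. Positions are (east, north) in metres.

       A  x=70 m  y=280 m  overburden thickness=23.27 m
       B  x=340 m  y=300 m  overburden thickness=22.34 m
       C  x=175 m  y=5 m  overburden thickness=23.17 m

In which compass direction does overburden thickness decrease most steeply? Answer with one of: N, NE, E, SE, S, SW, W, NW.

With d = a·x + b·y + c and A as origin, the differences give:
  270·a + 20·b = -0.93
  105·a + (-275)·b = -0.10
Eliminate b (×(-275) and ×20, subtract): -76350·a = 257.750 → a = ∂d/∂x = -0.003376
Back-substitute: b = ∂d/∂y = -0.0009253.
Steepest decrease is along −∇f = (+0.003376 E, +0.0009253 N) → east.

E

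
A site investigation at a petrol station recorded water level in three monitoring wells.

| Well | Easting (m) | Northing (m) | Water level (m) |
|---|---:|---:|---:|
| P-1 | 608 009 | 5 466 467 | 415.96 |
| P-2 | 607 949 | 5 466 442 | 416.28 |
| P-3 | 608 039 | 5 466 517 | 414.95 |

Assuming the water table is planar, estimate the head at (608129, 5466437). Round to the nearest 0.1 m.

Differences from P-1: to P-2 (Δx, Δy, Δh) = (-60, -25, +0.32); to P-3 = (30, 50, -1.01).
Determinant of the coordinate differences = (-60)·50 − 30·(-25) = -2250.
∂h/∂x = [(+0.32)·50 − (-1.01)·(-25)] / -2250 = +0.004111
∂h/∂y = [(-60)·(-1.01) − 30·(+0.32)] / -2250 = -0.02267
h(608129, 5466437) = 415.96 + (+0.004111)·(120) + (-0.02267)·(-30) = 415.96 +0.493 +0.680 = 417.133 m.

417.1 m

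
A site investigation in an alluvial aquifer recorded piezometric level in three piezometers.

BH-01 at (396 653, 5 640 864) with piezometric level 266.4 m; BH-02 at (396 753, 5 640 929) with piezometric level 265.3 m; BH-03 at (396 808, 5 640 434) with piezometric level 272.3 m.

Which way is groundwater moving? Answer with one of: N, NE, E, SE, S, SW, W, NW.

N

With h = a·x + b·y + c and BH-01 as origin, the differences give:
  100·a + 65·b = -1.1
  155·a + (-430)·b = +5.9
Eliminate b (×(-430) and ×65, subtract): -53075·a = 89.50 → a = ∂h/∂x = -0.001686
Back-substitute: b = ∂h/∂y = -0.01433.
Flow = −∇h = (+0.001686 east, +0.01433 north), which points north.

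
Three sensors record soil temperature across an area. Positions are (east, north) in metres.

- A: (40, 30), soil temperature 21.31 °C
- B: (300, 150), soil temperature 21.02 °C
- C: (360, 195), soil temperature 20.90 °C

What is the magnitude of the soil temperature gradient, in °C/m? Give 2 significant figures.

Differences from A: to B (Δx, Δy, Δh) = (260, 120, -0.29); to C = (320, 165, -0.41).
Solve a·Δx + b·Δy = ΔT: det = 260·165 − 320·120 = 4500.
∂T/∂x = [(-0.29)·165 − (-0.41)·120] / 4500 = +0.0003000
∂T/∂y = [260·(-0.41) − 320·(-0.29)] / 4500 = -0.003067
|∇f| = √(0.0003000² + -0.003067²) = 0.003082 °C/m

0.0031 °C/m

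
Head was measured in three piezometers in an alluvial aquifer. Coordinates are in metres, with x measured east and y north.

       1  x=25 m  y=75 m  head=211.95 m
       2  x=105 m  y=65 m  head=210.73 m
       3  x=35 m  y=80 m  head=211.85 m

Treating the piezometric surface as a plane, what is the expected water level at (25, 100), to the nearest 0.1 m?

Three-point gradient (reference 1): Δ to 2 = (80, -10, -1.22), Δ to 3 = (10, 5, -0.10).
∂h/∂x = -0.01420, ∂h/∂y = +0.008400 (det = 500).
h(25, 100) = 211.95 + (-0.01420)·(0) + (+0.008400)·(25) = 211.95 -0.000 +0.210 = 212.160 m.

212.2 m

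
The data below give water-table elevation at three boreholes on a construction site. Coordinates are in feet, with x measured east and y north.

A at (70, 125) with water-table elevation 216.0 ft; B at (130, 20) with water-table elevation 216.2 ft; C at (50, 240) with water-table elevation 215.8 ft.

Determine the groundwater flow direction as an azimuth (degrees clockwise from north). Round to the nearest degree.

346°

Taking A as reference: B−A = (60, -105, +0.2); C−A = (-20, 115, -0.2).
Solve a·Δx + b·Δy = Δh: det = 60·115 − (-20)·(-105) = 4800.
∂h/∂x = [(+0.2)·115 − (-0.2)·(-105)] / 4800 = +0.0004167
∂h/∂y = [60·(-0.2) − (-20)·(+0.2)] / 4800 = -0.001667
Flow direction (−∇h) has components (-0.0004167 E, +0.001667 N).
Azimuth = atan2(E, N) = atan2(-0.0004167, +0.001667) = 346.0° ≈ 346°.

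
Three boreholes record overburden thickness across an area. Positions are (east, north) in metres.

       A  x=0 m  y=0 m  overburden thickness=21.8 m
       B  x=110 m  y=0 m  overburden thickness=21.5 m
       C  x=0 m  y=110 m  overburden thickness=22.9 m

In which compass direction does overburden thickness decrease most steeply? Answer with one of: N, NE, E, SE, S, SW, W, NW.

∂d/∂x = (21.5 − 21.8) / (110 − 0) = -0.002727
∂d/∂y = (22.9 − 21.8) / (110 − 0) = +0.010000
Steepest decrease is along −∇f = (+0.002727 E, -0.010000 N) → south.

S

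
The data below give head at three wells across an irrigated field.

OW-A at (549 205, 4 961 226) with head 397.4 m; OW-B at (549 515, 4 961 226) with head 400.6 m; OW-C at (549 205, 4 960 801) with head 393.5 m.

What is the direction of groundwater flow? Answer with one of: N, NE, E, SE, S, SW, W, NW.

∂h/∂x = (400.6 − 397.4) / (549515 − 549205) = +0.01032
∂h/∂y = (393.5 − 397.4) / (4960801 − 4961226) = +0.009176
Flow = −∇h = (-0.01032 east, -0.009176 north), which points southwest.

SW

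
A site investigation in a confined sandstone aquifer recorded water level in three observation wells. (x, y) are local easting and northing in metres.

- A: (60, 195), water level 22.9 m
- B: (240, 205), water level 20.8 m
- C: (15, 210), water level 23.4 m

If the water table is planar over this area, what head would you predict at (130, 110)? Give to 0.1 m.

Taking A as reference: B−A = (180, 10, -2.1); C−A = (-45, 15, +0.5).
Solve a·Δx + b·Δy = Δh: det = 180·15 − (-45)·10 = 3150.
∂h/∂x = [(-2.1)·15 − (+0.5)·10] / 3150 = -0.01159
∂h/∂y = [180·(+0.5) − (-45)·(-2.1)] / 3150 = -0.001429
h(130, 110) = 22.9 + (-0.01159)·(70) + (-0.001429)·(-85) = 22.9 -0.811 +0.121 = 22.210 m.

22.2 m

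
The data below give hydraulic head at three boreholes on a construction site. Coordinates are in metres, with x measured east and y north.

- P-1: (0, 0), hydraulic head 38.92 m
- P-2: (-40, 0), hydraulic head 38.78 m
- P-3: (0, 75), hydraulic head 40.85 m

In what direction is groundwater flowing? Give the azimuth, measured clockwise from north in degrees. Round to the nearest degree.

∂h/∂x = (38.78 − 38.92) / (-40 − 0) = +0.003500
∂h/∂y = (40.85 − 38.92) / (75 − 0) = +0.02573
Flow direction (−∇h) has components (-0.003500 E, -0.02573 N).
Azimuth = atan2(E, N) = atan2(-0.003500, -0.02573) = 187.7° ≈ 188°.

188°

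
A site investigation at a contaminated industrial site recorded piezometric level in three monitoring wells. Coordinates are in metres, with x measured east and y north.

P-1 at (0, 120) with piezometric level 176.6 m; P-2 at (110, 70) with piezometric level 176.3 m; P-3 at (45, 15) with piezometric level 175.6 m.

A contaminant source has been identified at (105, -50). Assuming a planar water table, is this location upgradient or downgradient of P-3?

downgradient

Differences from P-1: to P-2 (Δx, Δy, Δh) = (110, -50, -0.3); to P-3 = (45, -105, -1.0).
Determinant of the coordinate differences = 110·(-105) − 45·(-50) = -9300.
∂h/∂x = [(-0.3)·(-105) − (-1.0)·(-50)] / -9300 = +0.001989
∂h/∂y = [110·(-1.0) − 45·(-0.3)] / -9300 = +0.01038
Head at (105, -50) = 176.6 + (+0.001989)·(105) + (+0.01038)·(-170) = 175.04 m.
That is lower than the 175.6 m at P-3, so the point is downgradient.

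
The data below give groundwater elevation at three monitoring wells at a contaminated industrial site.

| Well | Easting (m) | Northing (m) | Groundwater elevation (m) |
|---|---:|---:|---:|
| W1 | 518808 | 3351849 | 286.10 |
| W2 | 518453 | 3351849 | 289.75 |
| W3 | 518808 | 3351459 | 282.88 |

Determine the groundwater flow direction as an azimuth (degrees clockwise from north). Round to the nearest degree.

129°

∂h/∂x = (289.75 − 286.10) / (518453 − 518808) = -0.01028
∂h/∂y = (282.88 − 286.10) / (3351459 − 3351849) = +0.008256
Flow direction (−∇h) has components (+0.01028 E, -0.008256 N).
Azimuth = atan2(E, N) = atan2(+0.01028, -0.008256) = 128.8° ≈ 129°.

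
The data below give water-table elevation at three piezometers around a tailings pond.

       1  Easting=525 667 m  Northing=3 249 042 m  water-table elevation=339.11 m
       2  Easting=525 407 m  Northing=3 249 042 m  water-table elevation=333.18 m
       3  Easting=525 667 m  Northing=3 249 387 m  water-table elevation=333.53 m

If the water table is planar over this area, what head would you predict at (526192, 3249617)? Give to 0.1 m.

∂h/∂x = (333.18 − 339.11) / (525407 − 525667) = +0.02281
∂h/∂y = (333.53 − 339.11) / (3249387 − 3249042) = -0.01617
h(526192, 3249617) = 339.11 + (+0.02281)·(525) + (-0.01617)·(575) = 339.11 +11.974 -9.300 = 341.784 m.

341.8 m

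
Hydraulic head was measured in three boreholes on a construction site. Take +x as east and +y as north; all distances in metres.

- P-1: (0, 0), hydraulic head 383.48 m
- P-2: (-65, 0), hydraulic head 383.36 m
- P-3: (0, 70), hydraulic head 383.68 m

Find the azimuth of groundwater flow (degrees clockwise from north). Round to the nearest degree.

∂h/∂x = (383.36 − 383.48) / (-65 − 0) = +0.001846
∂h/∂y = (383.68 − 383.48) / (70 − 0) = +0.002857
Flow direction (−∇h) has components (-0.001846 E, -0.002857 N).
Azimuth = atan2(E, N) = atan2(-0.001846, -0.002857) = 212.9° ≈ 213°.

213°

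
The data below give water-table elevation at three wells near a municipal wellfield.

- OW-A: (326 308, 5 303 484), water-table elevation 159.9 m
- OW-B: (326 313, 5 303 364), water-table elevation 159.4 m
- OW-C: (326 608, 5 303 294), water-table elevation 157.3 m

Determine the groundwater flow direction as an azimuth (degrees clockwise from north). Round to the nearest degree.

With h = a·x + b·y + c and OW-A as origin, the differences give:
  5·a + (-120)·b = -0.5
  300·a + (-190)·b = -2.6
Eliminate b (×(-190) and ×(-120), subtract): 35050·a = -217.00 → a = ∂h/∂x = -0.006191
Back-substitute: b = ∂h/∂y = +0.003909.
Flow direction (−∇h) has components (+0.006191 E, -0.003909 N).
Azimuth = atan2(E, N) = atan2(+0.006191, -0.003909) = 122.3° ≈ 122°.

122°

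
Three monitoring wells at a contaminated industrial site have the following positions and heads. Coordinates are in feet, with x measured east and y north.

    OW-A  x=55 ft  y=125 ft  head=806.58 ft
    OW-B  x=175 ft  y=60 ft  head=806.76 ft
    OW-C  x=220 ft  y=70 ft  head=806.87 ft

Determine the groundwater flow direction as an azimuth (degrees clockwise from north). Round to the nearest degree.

With h = a·x + b·y + c and OW-A as origin, the differences give:
  120·a + (-65)·b = +0.18
  165·a + (-55)·b = +0.29
Eliminate b (×(-55) and ×(-65), subtract): 4125·a = 8.950 → a = ∂h/∂x = +0.002170
Back-substitute: b = ∂h/∂y = +0.001236.
Flow direction (−∇h) has components (-0.002170 E, -0.001236 N).
Azimuth = atan2(E, N) = atan2(-0.002170, -0.001236) = 240.3° ≈ 240°.

240°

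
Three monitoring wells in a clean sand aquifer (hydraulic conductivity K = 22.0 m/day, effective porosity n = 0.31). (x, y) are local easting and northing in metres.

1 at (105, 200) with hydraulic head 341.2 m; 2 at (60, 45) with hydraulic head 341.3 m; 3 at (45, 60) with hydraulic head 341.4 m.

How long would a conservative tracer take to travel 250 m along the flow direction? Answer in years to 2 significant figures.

Differences from 1: to 2 (Δx, Δy, Δh) = (-45, -155, +0.1); to 3 = (-60, -140, +0.2).
Solve a·Δx + b·Δy = Δh: det = (-45)·(-140) − (-60)·(-155) = -3000.
∂h/∂x = [(+0.1)·(-140) − (+0.2)·(-155)] / -3000 = -0.005667
∂h/∂y = [(-45)·(+0.2) − (-60)·(+0.1)] / -3000 = +0.0010000
|∇h| = √(-0.005667² + 0.0010000²) = 0.005755
Seepage velocity v = K·i/n = 22.0 × 0.005755 / 0.31 = 0.4084 m/day.
t = 250 / 0.4084 = 612.1 days = 1.68 years.

1.7 years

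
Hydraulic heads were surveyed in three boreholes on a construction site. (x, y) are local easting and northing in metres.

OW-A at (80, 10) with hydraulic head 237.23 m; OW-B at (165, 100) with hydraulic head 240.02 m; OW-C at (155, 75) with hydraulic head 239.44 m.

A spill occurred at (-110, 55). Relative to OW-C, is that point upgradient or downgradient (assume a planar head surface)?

downgradient

With h = a·x + b·y + c and OW-A as origin, the differences give:
  85·a + 90·b = +2.79
  75·a + 65·b = +2.21
Eliminate b (×65 and ×90, subtract): -1225·a = -17.550 → a = ∂h/∂x = +0.01433
Back-substitute: b = ∂h/∂y = +0.01747.
Head at (-110, 55) = 237.23 + (+0.01433)·(-190) + (+0.01747)·(45) = 235.29 m.
That is lower than the 239.44 m at OW-C, so the point is downgradient.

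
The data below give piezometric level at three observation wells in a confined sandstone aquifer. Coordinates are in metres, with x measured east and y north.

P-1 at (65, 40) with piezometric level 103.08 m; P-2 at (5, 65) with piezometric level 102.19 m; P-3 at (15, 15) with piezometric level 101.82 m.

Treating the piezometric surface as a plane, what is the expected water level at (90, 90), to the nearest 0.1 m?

Taking P-1 as reference: P-2−P-1 = (-60, 25, -0.89); P-3−P-1 = (-50, -25, -1.26).
Determinant of the coordinate differences = (-60)·(-25) − (-50)·25 = 2750.
∂h/∂x = [(-0.89)·(-25) − (-1.26)·25] / 2750 = +0.01955
∂h/∂y = [(-60)·(-1.26) − (-50)·(-0.89)] / 2750 = +0.01131
h(90, 90) = 103.08 + (+0.01955)·(25) + (+0.01131)·(50) = 103.08 +0.489 +0.565 = 104.134 m.

104.1 m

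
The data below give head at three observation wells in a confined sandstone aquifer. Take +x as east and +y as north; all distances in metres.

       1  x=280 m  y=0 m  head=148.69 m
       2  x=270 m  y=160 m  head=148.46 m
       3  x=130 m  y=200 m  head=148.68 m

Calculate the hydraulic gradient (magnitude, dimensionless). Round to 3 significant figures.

With h = a·x + b·y + c and 1 as origin, the differences give:
  (-10)·a + 160·b = -0.23
  (-150)·a + 200·b = -0.01
Eliminate b (×200 and ×160, subtract): 22000·a = -44.400 → a = ∂h/∂x = -0.002018
Back-substitute: b = ∂h/∂y = -0.001564.
|∇h| = √(-0.002018² + -0.001564²) = 0.002553

0.00255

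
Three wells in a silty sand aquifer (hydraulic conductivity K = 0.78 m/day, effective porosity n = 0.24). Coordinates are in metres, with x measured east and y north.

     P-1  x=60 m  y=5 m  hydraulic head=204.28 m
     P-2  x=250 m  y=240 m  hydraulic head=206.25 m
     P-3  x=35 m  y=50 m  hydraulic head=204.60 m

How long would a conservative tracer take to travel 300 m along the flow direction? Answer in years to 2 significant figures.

Taking P-1 as reference: P-2−P-1 = (190, 235, +1.97); P-3−P-1 = (-25, 45, +0.32).
Solve a·Δx + b·Δy = Δh: det = 190·45 − (-25)·235 = 14425.
∂h/∂x = [(+1.97)·45 − (+0.32)·235] / 14425 = +0.0009324
∂h/∂y = [190·(+0.32) − (-25)·(+1.97)] / 14425 = +0.007629
|∇h| = √(0.0009324² + 0.007629²) = 0.007686
Seepage velocity v = K·i/n = 0.78 × 0.007686 / 0.24 = 0.02498 m/day.
t = 300 / 0.02498 = 1.201e+04 days = 32.9 years.

33 years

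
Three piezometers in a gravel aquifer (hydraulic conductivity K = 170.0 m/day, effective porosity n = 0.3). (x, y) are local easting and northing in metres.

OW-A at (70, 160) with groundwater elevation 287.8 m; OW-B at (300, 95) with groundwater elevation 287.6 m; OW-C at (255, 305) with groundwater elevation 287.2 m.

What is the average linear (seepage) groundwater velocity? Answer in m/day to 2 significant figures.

With h = a·x + b·y + c and OW-A as origin, the differences give:
  230·a + (-65)·b = -0.2
  185·a + 145·b = -0.6
Eliminate b (×145 and ×(-65), subtract): 45375·a = -68.00 → a = ∂h/∂x = -0.001499
Back-substitute: b = ∂h/∂y = -0.002226.
|∇h| = √(-0.001499² + -0.002226²) = 0.002684
Seepage velocity v = K·i/n = 170.0 × 0.002684 / 0.3 = 1.521 m/day.

1.5 m/day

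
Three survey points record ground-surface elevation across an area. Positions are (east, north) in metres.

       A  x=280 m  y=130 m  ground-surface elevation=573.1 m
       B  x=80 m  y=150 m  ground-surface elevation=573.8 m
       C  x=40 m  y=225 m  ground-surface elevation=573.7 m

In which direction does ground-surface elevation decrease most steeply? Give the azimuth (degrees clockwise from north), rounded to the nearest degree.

049°

Taking A as reference: B−A = (-200, 20, +0.7); C−A = (-240, 95, +0.6).
Solve a·Δx + b·Δy = Δz: det = (-200)·95 − (-240)·20 = -14200.
∂z/∂x = [(+0.7)·95 − (+0.6)·20] / -14200 = -0.003838
∂z/∂y = [(-200)·(+0.6) − (-240)·(+0.7)] / -14200 = -0.003380
Steepest decrease is along −∇f: components (+0.003838 E, +0.003380 N).
Azimuth = atan2(+0.003838, +0.003380) = 48.6° ≈ 049°.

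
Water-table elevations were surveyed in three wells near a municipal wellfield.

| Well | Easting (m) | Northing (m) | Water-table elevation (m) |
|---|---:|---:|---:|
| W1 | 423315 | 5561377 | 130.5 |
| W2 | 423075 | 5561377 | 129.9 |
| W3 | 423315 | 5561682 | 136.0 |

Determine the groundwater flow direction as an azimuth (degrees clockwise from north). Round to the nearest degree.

188°

∂h/∂x = (129.9 − 130.5) / (423075 − 423315) = +0.002500
∂h/∂y = (136.0 − 130.5) / (5561682 − 5561377) = +0.01803
Flow direction (−∇h) has components (-0.002500 E, -0.01803 N).
Azimuth = atan2(E, N) = atan2(-0.002500, -0.01803) = 187.9° ≈ 188°.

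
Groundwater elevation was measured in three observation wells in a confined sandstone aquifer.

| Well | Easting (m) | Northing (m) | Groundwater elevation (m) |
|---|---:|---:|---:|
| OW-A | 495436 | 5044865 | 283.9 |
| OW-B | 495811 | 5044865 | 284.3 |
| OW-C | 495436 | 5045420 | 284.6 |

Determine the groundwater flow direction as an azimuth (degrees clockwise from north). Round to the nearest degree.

∂h/∂x = (284.3 − 283.9) / (495811 − 495436) = +0.001067
∂h/∂y = (284.6 − 283.9) / (5045420 − 5044865) = +0.001261
Flow direction (−∇h) has components (-0.001067 E, -0.001261 N).
Azimuth = atan2(E, N) = atan2(-0.001067, -0.001261) = 220.2° ≈ 220°.

220°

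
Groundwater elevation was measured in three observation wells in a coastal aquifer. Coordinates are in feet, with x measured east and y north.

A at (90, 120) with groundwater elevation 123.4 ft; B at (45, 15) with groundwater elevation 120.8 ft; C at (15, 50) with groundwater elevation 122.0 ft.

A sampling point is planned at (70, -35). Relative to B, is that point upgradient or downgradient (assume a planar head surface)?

downgradient

Taking A as reference: B−A = (-45, -105, -2.6); C−A = (-75, -70, -1.4).
Determinant of the coordinate differences = (-45)·(-70) − (-75)·(-105) = -4725.
∂h/∂x = [(-2.6)·(-70) − (-1.4)·(-105)] / -4725 = -0.007407
∂h/∂y = [(-45)·(-1.4) − (-75)·(-2.6)] / -4725 = +0.02794
Head at (70, -35) = 123.4 + (-0.007407)·(-20) + (+0.02794)·(-155) = 119.22 ft.
That is lower than the 120.8 ft at B, so the point is downgradient.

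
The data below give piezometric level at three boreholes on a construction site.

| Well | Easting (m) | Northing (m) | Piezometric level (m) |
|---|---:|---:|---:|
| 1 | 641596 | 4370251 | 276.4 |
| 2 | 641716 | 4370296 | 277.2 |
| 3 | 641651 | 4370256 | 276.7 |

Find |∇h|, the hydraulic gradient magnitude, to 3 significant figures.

With h = a·x + b·y + c and 1 as origin, the differences give:
  120·a + 45·b = +0.8
  55·a + 5·b = +0.3
Eliminate b (×5 and ×45, subtract): -1875·a = -9.50 → a = ∂h/∂x = +0.005067
Back-substitute: b = ∂h/∂y = +0.004267.
|∇h| = √(0.005067² + 0.004267²) = 0.006624

0.00662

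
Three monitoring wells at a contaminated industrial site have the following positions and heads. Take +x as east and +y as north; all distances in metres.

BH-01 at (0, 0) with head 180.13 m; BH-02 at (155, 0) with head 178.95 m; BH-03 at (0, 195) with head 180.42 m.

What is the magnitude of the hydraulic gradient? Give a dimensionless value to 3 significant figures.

0.00776

∂h/∂x = (178.95 − 180.13) / (155 − 0) = -0.007613
∂h/∂y = (180.42 − 180.13) / (195 − 0) = +0.001487
|∇h| = √(-0.007613² + 0.001487²) = 0.007757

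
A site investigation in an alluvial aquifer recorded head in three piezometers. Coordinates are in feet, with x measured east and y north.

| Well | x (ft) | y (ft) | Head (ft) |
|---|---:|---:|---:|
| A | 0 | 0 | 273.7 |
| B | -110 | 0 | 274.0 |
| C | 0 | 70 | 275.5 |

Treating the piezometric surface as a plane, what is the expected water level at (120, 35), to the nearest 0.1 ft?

∂h/∂x = (274.0 − 273.7) / (-110 − 0) = -0.002727
∂h/∂y = (275.5 − 273.7) / (70 − 0) = +0.02571
h(120, 35) = 273.7 + (-0.002727)·(120) + (+0.02571)·(35) = 273.7 -0.327 +0.900 = 274.273 ft.

274.3 ft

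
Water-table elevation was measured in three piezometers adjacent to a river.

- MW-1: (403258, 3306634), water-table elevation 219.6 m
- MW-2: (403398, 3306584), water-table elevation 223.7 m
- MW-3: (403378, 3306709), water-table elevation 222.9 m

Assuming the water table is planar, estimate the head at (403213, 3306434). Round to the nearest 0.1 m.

Three-point gradient (reference MW-1): Δ to MW-2 = (140, -50, +4.1), Δ to MW-3 = (120, 75, +3.3).
∂h/∂x = +0.02864, ∂h/∂y = -0.001818 (det = 16500).
h(403213, 3306434) = 219.6 + (+0.02864)·(-45) + (-0.001818)·(-200) = 219.6 -1.289 +0.364 = 218.675 m.

218.7 m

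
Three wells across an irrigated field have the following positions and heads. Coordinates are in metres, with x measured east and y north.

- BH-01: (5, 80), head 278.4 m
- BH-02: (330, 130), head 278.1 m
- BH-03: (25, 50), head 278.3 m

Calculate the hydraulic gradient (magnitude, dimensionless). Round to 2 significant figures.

0.0028

With h = a·x + b·y + c and BH-01 as origin, the differences give:
  325·a + 50·b = -0.3
  20·a + (-30)·b = -0.1
Eliminate b (×(-30) and ×50, subtract): -10750·a = 14.00 → a = ∂h/∂x = -0.001302
Back-substitute: b = ∂h/∂y = +0.002465.
|∇h| = √(-0.001302² + 0.002465²) = 0.002788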